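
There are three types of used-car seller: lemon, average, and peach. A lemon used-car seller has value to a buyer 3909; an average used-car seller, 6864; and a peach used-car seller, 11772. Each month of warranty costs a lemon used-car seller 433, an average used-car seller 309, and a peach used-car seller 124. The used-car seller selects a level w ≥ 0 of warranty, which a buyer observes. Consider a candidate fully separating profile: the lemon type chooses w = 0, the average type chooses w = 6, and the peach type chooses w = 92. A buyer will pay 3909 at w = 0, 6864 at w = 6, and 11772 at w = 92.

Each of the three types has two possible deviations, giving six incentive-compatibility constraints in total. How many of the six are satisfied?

3

Peach (own payoff 11772 − 124×92 = 364): to w=0 gives 3909 → profitable ✗; to w=6 gives 6864 − 124×6 = 6120 → profitable ✗.
Average (own payoff 6864 − 309×6 = 5010): to w=0 gives 3909 → no gain ✓; to w=92 gives 11772 − 309×92 = -16656 → no gain ✓.
Lemon (own payoff 3909): to w=6 gives 6864 − 433×6 = 4266 → profitable ✗; to w=92 gives 11772 − 433×92 = -28064 → no gain ✓.
3 of the 6 constraints hold; not an equilibrium.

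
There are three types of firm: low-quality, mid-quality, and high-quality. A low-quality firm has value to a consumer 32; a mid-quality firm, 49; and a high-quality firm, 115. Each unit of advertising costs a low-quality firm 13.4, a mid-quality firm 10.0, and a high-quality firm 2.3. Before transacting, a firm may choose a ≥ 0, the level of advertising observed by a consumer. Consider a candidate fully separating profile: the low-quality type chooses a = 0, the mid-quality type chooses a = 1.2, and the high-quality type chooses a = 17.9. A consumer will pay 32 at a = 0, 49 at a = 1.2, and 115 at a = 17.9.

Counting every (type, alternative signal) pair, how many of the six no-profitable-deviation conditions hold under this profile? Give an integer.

5

High-quality (own payoff 115 − 2.3×17.9 = 73.83): to a=0 gives 32 → no gain ✓; to a=1.2 gives 49 − 2.3×1.2 = 46.24 → no gain ✓.
Low-quality (own payoff 32): to a=1.2 gives 49 − 13.4×1.2 = 32.92 → profitable ✗; to a=17.9 gives 115 − 13.4×17.9 = -124.86 → no gain ✓.
Mid-quality (own payoff 49 − 10.0×1.2 = 37): to a=0 gives 32 → no gain ✓; to a=17.9 gives 115 − 10.0×17.9 = -64 → no gain ✓.
5 of the 6 constraints hold; not an equilibrium.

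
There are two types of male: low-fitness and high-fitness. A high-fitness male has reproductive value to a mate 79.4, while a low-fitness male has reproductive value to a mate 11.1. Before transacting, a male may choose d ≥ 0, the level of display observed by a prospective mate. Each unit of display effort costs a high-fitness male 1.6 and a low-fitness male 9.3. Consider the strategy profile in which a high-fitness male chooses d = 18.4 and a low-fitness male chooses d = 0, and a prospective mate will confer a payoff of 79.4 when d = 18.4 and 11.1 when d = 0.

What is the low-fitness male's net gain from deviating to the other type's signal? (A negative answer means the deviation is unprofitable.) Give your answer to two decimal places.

-102.82

Playing d = 0 the low-fitness male receives 11.1.
Deviating to d = 18.4 brings payment 79.4 at cost 9.3 × 18.4 = 171.12, netting -91.72.
Gain from deviating: -91.72 − 11.1 = -102.82.
The gain is negative, so the low-fitness type's incentive-compatibility constraint is satisfied.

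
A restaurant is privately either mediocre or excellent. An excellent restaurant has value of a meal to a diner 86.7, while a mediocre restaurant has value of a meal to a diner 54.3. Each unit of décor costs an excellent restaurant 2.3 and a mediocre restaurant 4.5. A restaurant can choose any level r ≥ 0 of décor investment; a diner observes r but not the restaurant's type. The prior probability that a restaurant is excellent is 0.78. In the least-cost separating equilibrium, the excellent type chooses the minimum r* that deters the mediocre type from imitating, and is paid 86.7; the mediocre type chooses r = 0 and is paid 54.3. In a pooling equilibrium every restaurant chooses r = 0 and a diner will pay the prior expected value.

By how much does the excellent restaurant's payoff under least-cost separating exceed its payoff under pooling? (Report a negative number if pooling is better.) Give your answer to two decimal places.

Least-cost separating signal: r* solves 54.3 = 86.7 − 4.5·r*, so r* = (86.7 − 54.3)/4.5 = 7.2.
Excellent type's separating payoff: 86.7 − 2.3 × r* = 86.7 − 2.3 × (86.7 − 54.3)/4.5 = 86.7 − 74.52/4.5 = 70.14.
Pooling payoff: 0.78 × 86.7 + 0.22 × 54.3 = 79.572.
Difference: 70.14 − 79.572 = -9.432, i.e. -9.43 to two decimal places.
The excellent type would prefer the pooling outcome.

-9.43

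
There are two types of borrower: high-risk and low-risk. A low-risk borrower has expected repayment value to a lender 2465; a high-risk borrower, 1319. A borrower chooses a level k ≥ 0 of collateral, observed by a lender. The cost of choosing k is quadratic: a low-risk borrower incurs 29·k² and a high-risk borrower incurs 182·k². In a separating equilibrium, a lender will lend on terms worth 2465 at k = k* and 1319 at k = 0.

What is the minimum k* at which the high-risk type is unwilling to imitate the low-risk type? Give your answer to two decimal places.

2.51

The high-risk type at k = 0 receives 1319; imitating at k* yields 2465 − 182·k*².
Indifference: 1319 = 2465 − 182·k*², so k*² = (2465 − 1319) / 182 ≈ 6.2967.
k* = √6.2967 ≈ 2.51.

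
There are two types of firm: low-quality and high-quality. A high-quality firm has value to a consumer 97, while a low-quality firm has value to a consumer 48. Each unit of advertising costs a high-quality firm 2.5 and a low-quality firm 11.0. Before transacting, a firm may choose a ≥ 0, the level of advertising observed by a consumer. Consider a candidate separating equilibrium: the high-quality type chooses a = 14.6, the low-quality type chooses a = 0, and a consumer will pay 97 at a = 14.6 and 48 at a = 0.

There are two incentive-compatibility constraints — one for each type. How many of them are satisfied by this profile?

Low-quality type: stay at 0 → 48; mimic → 97 − 11.0 × 14.6 = -63.6. IC holds (48 ≥ -63.6).
High-quality type: signal → 97 − 2.5 × 14.6 = 60.5; deviate to 0 → 48. IC holds (60.5 ≥ 48).
2 of 2 constraints hold, so this is a separating equilibrium.

2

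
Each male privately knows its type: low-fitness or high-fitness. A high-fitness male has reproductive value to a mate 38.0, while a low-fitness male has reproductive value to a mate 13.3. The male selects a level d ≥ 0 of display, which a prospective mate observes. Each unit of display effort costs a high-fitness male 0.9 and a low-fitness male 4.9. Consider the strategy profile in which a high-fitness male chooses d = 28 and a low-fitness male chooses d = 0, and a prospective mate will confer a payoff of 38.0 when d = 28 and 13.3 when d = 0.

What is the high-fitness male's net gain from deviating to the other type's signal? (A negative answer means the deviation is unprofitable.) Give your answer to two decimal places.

Playing d = 28 the high-fitness male receives 38.0 − 0.9 × 28 = 12.8.
Deviating to d = 0 yields 13.3 instead.
Gain from deviating: 13.3 − 12.8 = 0.50.
The gain is positive, so the high-fitness type's incentive-compatibility constraint is violated — this profile is not a separating equilibrium.

0.50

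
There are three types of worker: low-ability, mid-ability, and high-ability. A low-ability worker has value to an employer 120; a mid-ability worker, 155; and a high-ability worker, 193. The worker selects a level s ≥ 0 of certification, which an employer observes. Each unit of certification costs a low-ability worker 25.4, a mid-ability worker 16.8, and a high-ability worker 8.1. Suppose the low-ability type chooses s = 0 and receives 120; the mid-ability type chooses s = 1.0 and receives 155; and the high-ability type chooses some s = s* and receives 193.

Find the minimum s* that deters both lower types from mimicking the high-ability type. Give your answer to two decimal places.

3.26

Mid-ability type (on-path payoff 155 − 16.8×1.0 = 138.2) won't mimic when 138.2 ≥ 193 − 16.8·s*, i.e. s* ≥ 3.26.
Low-ability type (on-path payoff 120) won't mimic when 120 ≥ 193 − 25.4·s*, i.e. s* ≥ 2.87.
Both must hold, so s* = max(2.87, 3.26) = 3.26. The mid-ability type's constraint binds.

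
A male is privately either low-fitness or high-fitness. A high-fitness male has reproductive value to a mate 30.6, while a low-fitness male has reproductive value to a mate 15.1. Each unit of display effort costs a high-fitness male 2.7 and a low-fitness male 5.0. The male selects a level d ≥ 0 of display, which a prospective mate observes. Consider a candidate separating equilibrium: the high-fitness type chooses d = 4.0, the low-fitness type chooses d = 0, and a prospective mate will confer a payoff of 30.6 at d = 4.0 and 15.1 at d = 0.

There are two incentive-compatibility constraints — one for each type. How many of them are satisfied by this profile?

High-fitness type: signal → 30.6 − 2.7 × 4.0 = 19.8; deviate to 0 → 15.1. IC holds (19.8 ≥ 15.1).
Low-fitness type: stay at 0 → 15.1; mimic → 30.6 − 5.0 × 4.0 = 10.6. IC holds (15.1 ≥ 10.6).
2 of 2 constraints hold, so this is a separating equilibrium.

2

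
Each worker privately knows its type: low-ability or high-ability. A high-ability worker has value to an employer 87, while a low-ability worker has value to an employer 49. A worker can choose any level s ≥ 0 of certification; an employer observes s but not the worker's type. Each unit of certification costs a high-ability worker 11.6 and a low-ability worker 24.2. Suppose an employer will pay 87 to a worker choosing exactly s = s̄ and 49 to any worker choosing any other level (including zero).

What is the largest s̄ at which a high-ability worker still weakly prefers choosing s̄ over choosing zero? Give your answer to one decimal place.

Choosing s̄ yields the high-ability type 87 − 11.6·s̄; choosing zero yields 49.
The high-ability type is indifferent at 87 − 11.6·s̄ = 49, i.e. s̄ = (87 − 49) / 11.6 ≈ 3.3.
For any s̄ above 3.3 the high-ability type would rather pool at zero, so separation collapses.

3.3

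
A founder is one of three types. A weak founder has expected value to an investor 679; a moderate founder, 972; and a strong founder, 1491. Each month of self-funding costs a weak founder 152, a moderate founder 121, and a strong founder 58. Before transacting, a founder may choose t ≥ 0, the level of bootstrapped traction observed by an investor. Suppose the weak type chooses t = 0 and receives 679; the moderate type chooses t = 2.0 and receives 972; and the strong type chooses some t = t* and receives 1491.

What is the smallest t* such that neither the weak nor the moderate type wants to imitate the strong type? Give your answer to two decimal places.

6.29

Weak type (on-path payoff 679) won't mimic when 679 ≥ 1491 − 152·t*, i.e. t* ≥ 5.34.
Moderate type (on-path payoff 972 − 121×2.0 = 730) won't mimic when 730 ≥ 1491 − 121·t*, i.e. t* ≥ 6.29.
Both must hold, so t* = max(5.34, 6.29) = 6.29. The moderate type's constraint binds.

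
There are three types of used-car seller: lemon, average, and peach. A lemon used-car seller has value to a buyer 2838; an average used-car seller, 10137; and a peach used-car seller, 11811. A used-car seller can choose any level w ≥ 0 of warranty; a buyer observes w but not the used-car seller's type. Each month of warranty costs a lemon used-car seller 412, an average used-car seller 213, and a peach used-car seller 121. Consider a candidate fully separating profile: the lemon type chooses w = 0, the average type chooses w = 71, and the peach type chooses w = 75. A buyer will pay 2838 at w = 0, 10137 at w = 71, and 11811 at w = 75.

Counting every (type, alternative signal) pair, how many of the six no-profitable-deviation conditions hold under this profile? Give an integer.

Average (own payoff 10137 − 213×71 = -4986): to w=0 gives 2838 → profitable ✗; to w=75 gives 11811 − 213×75 = -4164 → profitable ✗.
Lemon (own payoff 2838): to w=71 gives 10137 − 412×71 = -19115 → no gain ✓; to w=75 gives 11811 − 412×75 = -19089 → no gain ✓.
Peach (own payoff 11811 − 121×75 = 2736): to w=0 gives 2838 → profitable ✗; to w=71 gives 10137 − 121×71 = 1546 → no gain ✓.
3 of the 6 constraints hold; not an equilibrium.

3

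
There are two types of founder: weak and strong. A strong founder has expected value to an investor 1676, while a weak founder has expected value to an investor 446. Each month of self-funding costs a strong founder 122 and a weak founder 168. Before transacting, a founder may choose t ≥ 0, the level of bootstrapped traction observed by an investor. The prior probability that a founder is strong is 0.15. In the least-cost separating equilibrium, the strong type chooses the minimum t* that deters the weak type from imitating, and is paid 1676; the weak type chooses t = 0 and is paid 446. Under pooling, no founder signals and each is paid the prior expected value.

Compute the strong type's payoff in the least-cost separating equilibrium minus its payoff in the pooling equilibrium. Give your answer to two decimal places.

152.29

Least-cost separating signal: t* solves 446 = 1676 − 168·t*, so t* = (1676 − 446)/168 ≈ 7.3214.
Strong type's separating payoff: 1676 − 122 × t* = 1676 − 122 × (1676 − 446)/168 = 1676 − 150060/168 ≈ 782.7857.
Pooling payoff: 0.15 × 1676 + 0.85 × 446 = 630.5.
Difference: 782.7857 − 630.5 = 152.2857, i.e. 152.29 to two decimal places.
The strong type prefers to separate.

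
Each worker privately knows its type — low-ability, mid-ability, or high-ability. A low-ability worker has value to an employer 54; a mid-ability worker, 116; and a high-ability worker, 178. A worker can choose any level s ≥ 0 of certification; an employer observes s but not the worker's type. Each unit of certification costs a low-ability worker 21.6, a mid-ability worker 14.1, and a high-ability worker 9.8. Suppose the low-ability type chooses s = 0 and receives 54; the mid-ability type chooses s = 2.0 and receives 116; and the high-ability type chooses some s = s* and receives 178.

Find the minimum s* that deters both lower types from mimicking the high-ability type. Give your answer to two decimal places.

Low-ability type (on-path payoff 54) won't mimic when 54 ≥ 178 − 21.6·s*, i.e. s* ≥ 5.74.
Mid-ability type (on-path payoff 116 − 14.1×2.0 = 87.8) won't mimic when 87.8 ≥ 178 − 14.1·s*, i.e. s* ≥ 6.40.
Both must hold, so s* = max(5.74, 6.40) = 6.40. The mid-ability type's constraint binds.

6.40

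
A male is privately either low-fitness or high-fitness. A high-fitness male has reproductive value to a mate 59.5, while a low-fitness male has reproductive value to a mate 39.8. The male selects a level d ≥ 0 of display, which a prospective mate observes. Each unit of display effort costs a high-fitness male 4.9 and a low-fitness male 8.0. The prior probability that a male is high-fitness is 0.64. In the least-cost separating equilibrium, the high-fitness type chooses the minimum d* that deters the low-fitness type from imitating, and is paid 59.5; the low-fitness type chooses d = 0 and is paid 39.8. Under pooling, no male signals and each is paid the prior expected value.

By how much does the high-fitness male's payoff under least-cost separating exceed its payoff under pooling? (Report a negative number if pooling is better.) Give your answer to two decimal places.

-4.97

Least-cost separating signal: d* solves 39.8 = 59.5 − 8.0·d*, so d* = (59.5 − 39.8)/8.0 = 2.4625.
High-fitness type's separating payoff: 59.5 − 4.9 × d* = 59.5 − 4.9 × (59.5 − 39.8)/8.0 = 59.5 − 96.53/8.0 ≈ 47.4338.
Pooling payoff: 0.64 × 59.5 + 0.36 × 39.8 = 52.408.
Difference: 47.4338 − 52.408 = -4.9742, i.e. -4.97 to two decimal places.
The high-fitness type would prefer the pooling outcome.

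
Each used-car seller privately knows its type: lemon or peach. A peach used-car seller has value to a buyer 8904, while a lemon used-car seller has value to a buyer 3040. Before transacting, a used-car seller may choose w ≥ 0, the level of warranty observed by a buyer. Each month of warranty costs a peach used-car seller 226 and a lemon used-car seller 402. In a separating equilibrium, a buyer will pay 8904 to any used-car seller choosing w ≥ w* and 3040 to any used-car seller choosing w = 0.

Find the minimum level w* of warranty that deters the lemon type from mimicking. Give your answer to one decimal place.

14.6

A lemon used-car seller choosing w = 0 receives 3040.
Imitating at w* instead would pay 8904 at cost 402·w*, netting 8904 − 402·w*.
Indifference: 3040 = 8904 − 402·w*, so w* = (8904 − 3040) / 402 ≈ 14.6.
This is the lemon type's binding incentive-compatibility constraint; any w ≥ 14.6 sustains separation on that side.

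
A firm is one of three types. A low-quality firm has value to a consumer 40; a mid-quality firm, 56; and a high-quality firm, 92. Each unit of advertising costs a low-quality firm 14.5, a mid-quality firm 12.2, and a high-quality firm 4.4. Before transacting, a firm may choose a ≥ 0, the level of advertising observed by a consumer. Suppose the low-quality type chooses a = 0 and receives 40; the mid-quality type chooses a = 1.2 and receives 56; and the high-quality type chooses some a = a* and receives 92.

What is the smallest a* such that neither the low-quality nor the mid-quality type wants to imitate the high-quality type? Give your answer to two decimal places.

4.15

Mid-quality type (on-path payoff 56 − 12.2×1.2 = 41.36) won't mimic when 41.36 ≥ 92 − 12.2·a*, i.e. a* ≥ 4.15.
Low-quality type (on-path payoff 40) won't mimic when 40 ≥ 92 − 14.5·a*, i.e. a* ≥ 3.59.
Both must hold, so a* = max(3.59, 4.15) = 4.15. The mid-quality type's constraint binds.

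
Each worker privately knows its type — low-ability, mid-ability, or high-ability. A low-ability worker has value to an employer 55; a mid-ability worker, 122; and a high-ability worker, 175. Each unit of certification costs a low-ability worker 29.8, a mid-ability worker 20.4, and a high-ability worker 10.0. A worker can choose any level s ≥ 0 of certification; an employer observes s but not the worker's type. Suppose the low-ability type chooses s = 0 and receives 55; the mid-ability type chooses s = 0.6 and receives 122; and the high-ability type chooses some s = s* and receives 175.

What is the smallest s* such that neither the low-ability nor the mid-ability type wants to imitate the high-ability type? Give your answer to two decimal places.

4.03

Mid-ability type (on-path payoff 122 − 20.4×0.6 = 109.76) won't mimic when 109.76 ≥ 175 − 20.4·s*, i.e. s* ≥ 3.20.
Low-ability type (on-path payoff 55) won't mimic when 55 ≥ 175 − 29.8·s*, i.e. s* ≥ 4.03.
Both must hold, so s* = max(4.03, 3.20) = 4.03. The low-ability type's constraint binds.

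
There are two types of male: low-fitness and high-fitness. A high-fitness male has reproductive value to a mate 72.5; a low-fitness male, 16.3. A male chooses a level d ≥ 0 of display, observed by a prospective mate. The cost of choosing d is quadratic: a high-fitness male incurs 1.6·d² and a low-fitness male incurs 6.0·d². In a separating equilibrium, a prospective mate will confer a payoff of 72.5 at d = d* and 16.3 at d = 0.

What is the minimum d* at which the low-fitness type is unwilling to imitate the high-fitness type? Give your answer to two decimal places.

3.06

The low-fitness type at d = 0 receives 16.3; imitating at d* yields 72.5 − 6.0·d*².
Indifference: 16.3 = 72.5 − 6.0·d*², so d*² = (72.5 − 16.3) / 6.0 ≈ 9.3667.
d* = √9.3667 ≈ 3.06.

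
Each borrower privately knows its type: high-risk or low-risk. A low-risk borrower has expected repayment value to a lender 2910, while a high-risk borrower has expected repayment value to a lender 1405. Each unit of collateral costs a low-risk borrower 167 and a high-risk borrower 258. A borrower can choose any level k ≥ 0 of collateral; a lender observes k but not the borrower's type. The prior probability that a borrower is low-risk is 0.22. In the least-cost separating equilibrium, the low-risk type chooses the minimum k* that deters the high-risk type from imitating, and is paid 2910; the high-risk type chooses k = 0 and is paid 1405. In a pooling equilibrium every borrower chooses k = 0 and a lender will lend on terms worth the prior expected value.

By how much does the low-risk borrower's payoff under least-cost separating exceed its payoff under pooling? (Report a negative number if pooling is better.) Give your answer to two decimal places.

Least-cost separating signal: k* solves 1405 = 2910 − 258·k*, so k* = (2910 − 1405)/258 ≈ 5.8333.
Low-risk type's separating payoff: 2910 − 167 × k* = 2910 − 167 × (2910 − 1405)/258 = 2910 − 251335/258 ≈ 1935.8333.
Pooling payoff: 0.22 × 2910 + 0.78 × 1405 = 1736.1.
Difference: 1935.8333 − 1736.1 = 199.7333, i.e. 199.73 to two decimal places.
The low-risk type prefers to separate.

199.73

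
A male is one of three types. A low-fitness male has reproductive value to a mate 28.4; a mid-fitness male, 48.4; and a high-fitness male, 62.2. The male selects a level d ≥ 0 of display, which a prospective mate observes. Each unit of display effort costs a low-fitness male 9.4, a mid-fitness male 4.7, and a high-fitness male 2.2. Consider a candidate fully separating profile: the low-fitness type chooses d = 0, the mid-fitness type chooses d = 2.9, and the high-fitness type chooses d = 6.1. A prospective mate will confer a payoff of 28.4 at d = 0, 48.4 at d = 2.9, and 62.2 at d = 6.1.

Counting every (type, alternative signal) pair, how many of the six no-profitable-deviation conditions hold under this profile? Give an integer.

6

Mid-fitness (own payoff 48.4 − 4.7×2.9 = 34.77): to d=0 gives 28.4 → no gain ✓; to d=6.1 gives 62.2 − 4.7×6.1 = 33.53 → no gain ✓.
High-fitness (own payoff 62.2 − 2.2×6.1 = 48.78): to d=0 gives 28.4 → no gain ✓; to d=2.9 gives 48.4 − 2.2×2.9 = 42.02 → no gain ✓.
Low-fitness (own payoff 28.4): to d=2.9 gives 48.4 − 9.4×2.9 = 21.14 → no gain ✓; to d=6.1 gives 62.2 − 9.4×6.1 = 4.86 → no gain ✓.
6 of the 6 constraints hold; this profile is a separating equilibrium.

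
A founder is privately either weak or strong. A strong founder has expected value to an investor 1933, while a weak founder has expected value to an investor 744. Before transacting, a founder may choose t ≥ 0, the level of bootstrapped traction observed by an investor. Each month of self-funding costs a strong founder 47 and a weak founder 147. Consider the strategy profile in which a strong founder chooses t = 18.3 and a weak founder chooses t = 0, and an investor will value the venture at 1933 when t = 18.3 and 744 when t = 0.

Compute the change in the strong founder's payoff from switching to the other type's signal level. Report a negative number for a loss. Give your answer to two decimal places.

Playing t = 18.3 the strong founder receives 1933 − 47 × 18.3 = 1072.9.
Deviating to t = 0 yields 744 instead.
Gain from deviating: 744 − 1072.9 = -328.90.
The gain is negative, so the strong type's incentive-compatibility constraint is satisfied.

-328.90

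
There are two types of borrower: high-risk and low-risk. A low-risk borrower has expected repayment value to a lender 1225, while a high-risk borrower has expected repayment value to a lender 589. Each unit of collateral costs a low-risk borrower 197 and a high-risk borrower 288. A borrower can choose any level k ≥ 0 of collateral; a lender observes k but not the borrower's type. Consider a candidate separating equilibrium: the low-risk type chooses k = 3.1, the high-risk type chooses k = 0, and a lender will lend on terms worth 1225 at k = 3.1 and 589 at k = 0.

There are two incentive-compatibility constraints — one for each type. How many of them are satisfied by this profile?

Low-risk type: signal → 1225 − 197 × 3.1 = 614.3; deviate to 0 → 589. IC holds (614.3 ≥ 589).
High-risk type: stay at 0 → 589; mimic → 1225 − 288 × 3.1 = 332.2. IC holds (589 ≥ 332.2).
2 of 2 constraints hold, so this is a separating equilibrium.

2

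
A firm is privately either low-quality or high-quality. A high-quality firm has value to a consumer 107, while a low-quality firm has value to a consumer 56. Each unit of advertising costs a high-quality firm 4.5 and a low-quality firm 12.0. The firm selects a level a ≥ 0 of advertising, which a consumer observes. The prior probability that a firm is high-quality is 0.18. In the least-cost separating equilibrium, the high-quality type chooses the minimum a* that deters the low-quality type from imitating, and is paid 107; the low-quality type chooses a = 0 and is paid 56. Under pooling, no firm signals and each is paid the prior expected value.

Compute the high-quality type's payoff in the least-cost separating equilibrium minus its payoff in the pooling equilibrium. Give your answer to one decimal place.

Least-cost separating signal: a* solves 56 = 107 − 12.0·a*, so a* = (107 − 56)/12.0 = 4.25.
High-quality type's separating payoff: 107 − 4.5 × a* = 107 − 4.5 × (107 − 56)/12.0 = 107 − 229.5/12.0 = 87.875.
Pooling payoff: 0.18 × 107 + 0.82 × 56 = 65.18.
Difference: 87.875 − 65.18 = 22.695, i.e. 22.7 to one decimal place.
The high-quality type prefers to separate.

22.7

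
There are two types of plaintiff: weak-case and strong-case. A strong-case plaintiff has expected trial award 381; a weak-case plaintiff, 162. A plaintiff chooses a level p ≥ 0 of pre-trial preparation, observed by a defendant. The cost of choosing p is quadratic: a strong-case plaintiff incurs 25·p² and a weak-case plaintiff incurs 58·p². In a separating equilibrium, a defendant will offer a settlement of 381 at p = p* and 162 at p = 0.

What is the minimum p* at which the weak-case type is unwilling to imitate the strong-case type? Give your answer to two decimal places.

The weak-case type at p = 0 receives 162; imitating at p* yields 381 − 58·p*².
Indifference: 162 = 381 − 58·p*², so p*² = (381 − 162) / 58 ≈ 3.7759.
p* = √3.7759 ≈ 1.94.

1.94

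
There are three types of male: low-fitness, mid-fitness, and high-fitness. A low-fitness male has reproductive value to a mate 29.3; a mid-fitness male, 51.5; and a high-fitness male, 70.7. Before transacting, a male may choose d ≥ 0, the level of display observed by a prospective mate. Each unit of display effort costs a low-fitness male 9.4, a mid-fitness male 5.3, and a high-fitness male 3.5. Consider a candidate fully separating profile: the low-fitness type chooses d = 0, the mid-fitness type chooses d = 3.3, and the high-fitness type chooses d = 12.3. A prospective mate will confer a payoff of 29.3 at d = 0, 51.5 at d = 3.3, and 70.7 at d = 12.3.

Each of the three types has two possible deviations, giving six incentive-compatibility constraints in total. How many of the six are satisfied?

Mid-fitness (own payoff 51.5 − 5.3×3.3 = 34.01): to d=0 gives 29.3 → no gain ✓; to d=12.3 gives 70.7 − 5.3×12.3 = 5.51 → no gain ✓.
High-fitness (own payoff 70.7 − 3.5×12.3 = 27.65): to d=0 gives 29.3 → profitable ✗; to d=3.3 gives 51.5 − 3.5×3.3 = 39.95 → profitable ✗.
Low-fitness (own payoff 29.3): to d=3.3 gives 51.5 − 9.4×3.3 = 20.48 → no gain ✓; to d=12.3 gives 70.7 − 9.4×12.3 = -44.92 → no gain ✓.
4 of the 6 constraints hold; not an equilibrium.

4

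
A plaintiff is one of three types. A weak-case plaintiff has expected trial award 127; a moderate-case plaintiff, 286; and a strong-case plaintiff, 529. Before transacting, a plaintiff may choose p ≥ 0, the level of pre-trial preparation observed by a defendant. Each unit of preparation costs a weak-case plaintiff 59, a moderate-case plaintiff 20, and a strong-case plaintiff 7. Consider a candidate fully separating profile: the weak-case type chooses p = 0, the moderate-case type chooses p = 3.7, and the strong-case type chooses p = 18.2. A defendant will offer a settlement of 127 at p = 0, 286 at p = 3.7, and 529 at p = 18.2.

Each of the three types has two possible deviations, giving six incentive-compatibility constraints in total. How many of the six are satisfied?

6

Moderate-case (own payoff 286 − 20×3.7 = 212): to p=0 gives 127 → no gain ✓; to p=18.2 gives 529 − 20×18.2 = 165 → no gain ✓.
Strong-case (own payoff 529 − 7×18.2 = 401.6): to p=0 gives 127 → no gain ✓; to p=3.7 gives 286 − 7×3.7 = 260.1 → no gain ✓.
Weak-case (own payoff 127): to p=3.7 gives 286 − 59×3.7 = 67.7 → no gain ✓; to p=18.2 gives 529 − 59×18.2 = -544.8 → no gain ✓.
6 of the 6 constraints hold; this profile is a separating equilibrium.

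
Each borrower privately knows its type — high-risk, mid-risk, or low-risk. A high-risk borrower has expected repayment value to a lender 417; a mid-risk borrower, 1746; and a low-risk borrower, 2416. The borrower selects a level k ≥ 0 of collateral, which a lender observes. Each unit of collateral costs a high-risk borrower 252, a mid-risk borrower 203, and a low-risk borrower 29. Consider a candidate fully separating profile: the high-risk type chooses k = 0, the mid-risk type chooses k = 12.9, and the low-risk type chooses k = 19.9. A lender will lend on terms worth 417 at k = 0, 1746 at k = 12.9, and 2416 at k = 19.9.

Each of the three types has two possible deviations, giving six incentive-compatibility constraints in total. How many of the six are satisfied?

5

High-risk (own payoff 417): to k=12.9 gives 1746 − 252×12.9 = -1504.8 → no gain ✓; to k=19.9 gives 2416 − 252×19.9 = -2598.8 → no gain ✓.
Low-risk (own payoff 2416 − 29×19.9 = 1838.9): to k=0 gives 417 → no gain ✓; to k=12.9 gives 1746 − 29×12.9 = 1371.9 → no gain ✓.
Mid-risk (own payoff 1746 − 203×12.9 = -872.7): to k=0 gives 417 → profitable ✗; to k=19.9 gives 2416 − 203×19.9 = -1623.7 → no gain ✓.
5 of the 6 constraints hold; not an equilibrium.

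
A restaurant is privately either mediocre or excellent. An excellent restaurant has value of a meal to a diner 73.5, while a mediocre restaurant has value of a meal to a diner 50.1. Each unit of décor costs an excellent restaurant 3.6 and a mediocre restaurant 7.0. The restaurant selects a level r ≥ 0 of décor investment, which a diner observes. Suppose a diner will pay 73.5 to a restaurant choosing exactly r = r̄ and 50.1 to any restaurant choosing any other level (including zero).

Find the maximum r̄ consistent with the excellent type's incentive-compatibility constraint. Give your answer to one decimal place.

Choosing r̄ yields the excellent type 73.5 − 3.6·r̄; choosing zero yields 50.1.
The excellent type is indifferent at 73.5 − 3.6·r̄ = 50.1, i.e. r̄ = (73.5 − 50.1) / 3.6 = 6.5.
For any r̄ above 6.5 the excellent type would rather pool at zero, so separation collapses.

6.5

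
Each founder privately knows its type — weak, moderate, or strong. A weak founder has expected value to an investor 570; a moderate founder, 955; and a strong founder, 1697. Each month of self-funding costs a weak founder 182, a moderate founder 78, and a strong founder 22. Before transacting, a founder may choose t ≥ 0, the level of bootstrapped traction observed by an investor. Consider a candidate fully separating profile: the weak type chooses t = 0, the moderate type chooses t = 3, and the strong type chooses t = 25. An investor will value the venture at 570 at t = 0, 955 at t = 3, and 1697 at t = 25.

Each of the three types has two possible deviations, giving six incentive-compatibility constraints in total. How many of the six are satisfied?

6

Moderate (own payoff 955 − 78×3 = 721): to t=0 gives 570 → no gain ✓; to t=25 gives 1697 − 78×25 = -253 → no gain ✓.
Weak (own payoff 570): to t=3 gives 955 − 182×3 = 409 → no gain ✓; to t=25 gives 1697 − 182×25 = -2853 → no gain ✓.
Strong (own payoff 1697 − 22×25 = 1147): to t=0 gives 570 → no gain ✓; to t=3 gives 955 − 22×3 = 889 → no gain ✓.
6 of the 6 constraints hold; this profile is a separating equilibrium.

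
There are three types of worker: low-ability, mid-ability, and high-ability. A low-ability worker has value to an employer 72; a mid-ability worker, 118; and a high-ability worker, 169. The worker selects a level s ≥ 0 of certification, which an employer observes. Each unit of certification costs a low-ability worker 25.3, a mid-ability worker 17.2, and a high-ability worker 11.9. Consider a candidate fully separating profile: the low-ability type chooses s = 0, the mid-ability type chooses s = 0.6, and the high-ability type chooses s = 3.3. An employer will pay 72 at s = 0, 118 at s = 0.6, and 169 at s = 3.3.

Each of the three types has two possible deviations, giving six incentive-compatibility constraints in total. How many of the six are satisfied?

3

Mid-ability (own payoff 118 − 17.2×0.6 = 107.68): to s=0 gives 72 → no gain ✓; to s=3.3 gives 169 − 17.2×3.3 = 112.24 → profitable ✗.
High-ability (own payoff 169 − 11.9×3.3 = 129.73): to s=0 gives 72 → no gain ✓; to s=0.6 gives 118 − 11.9×0.6 = 110.86 → no gain ✓.
Low-ability (own payoff 72): to s=0.6 gives 118 − 25.3×0.6 = 102.82 → profitable ✗; to s=3.3 gives 169 − 25.3×3.3 = 85.51 → profitable ✗.
3 of the 6 constraints hold; not an equilibrium.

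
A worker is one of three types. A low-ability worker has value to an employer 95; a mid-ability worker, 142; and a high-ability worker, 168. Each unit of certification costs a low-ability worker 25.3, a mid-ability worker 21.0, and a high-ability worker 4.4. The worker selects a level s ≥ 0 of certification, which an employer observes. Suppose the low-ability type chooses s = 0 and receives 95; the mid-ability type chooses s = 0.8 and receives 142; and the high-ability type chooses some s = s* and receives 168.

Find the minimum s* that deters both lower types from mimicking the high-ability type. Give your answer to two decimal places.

2.89

Low-ability type (on-path payoff 95) won't mimic when 95 ≥ 168 − 25.3·s*, i.e. s* ≥ 2.89.
Mid-ability type (on-path payoff 142 − 21.0×0.8 = 125.2) won't mimic when 125.2 ≥ 168 − 21.0·s*, i.e. s* ≥ 2.04.
Both must hold, so s* = max(2.89, 2.04) = 2.89. The low-ability type's constraint binds.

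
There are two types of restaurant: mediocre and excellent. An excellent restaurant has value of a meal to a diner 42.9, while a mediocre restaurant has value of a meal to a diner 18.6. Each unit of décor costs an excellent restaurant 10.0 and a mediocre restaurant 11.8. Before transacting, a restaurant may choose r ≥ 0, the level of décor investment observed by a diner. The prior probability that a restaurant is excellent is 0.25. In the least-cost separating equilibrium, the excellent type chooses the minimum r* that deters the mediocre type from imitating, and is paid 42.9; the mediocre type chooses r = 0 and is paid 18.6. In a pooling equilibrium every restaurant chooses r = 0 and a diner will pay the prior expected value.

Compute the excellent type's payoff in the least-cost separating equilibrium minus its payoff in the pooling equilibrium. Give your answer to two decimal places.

-2.37

Least-cost separating signal: r* solves 18.6 = 42.9 − 11.8·r*, so r* = (42.9 − 18.6)/11.8 ≈ 2.0593.
Excellent type's separating payoff: 42.9 − 10.0 × r* = 42.9 − 10.0 × (42.9 − 18.6)/11.8 = 42.9 − 243/11.8 ≈ 22.3068.
Pooling payoff: 0.25 × 42.9 + 0.75 × 18.6 = 24.675.
Difference: 22.3068 − 24.675 = -2.3682, i.e. -2.37 to two decimal places.
The excellent type would prefer the pooling outcome.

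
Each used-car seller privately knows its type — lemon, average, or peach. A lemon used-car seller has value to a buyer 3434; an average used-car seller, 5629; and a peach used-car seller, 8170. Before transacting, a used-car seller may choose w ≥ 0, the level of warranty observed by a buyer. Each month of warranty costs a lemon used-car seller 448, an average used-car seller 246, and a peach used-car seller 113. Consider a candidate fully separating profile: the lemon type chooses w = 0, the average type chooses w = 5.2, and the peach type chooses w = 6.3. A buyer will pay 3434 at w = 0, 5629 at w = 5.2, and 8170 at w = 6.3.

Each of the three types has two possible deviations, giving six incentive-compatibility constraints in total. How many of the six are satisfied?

Peach (own payoff 8170 − 113×6.3 = 7458.1): to w=0 gives 3434 → no gain ✓; to w=5.2 gives 5629 − 113×5.2 = 5041.4 → no gain ✓.
Lemon (own payoff 3434): to w=5.2 gives 5629 − 448×5.2 = 3299.4 → no gain ✓; to w=6.3 gives 8170 − 448×6.3 = 5347.6 → profitable ✗.
Average (own payoff 5629 − 246×5.2 = 4349.8): to w=0 gives 3434 → no gain ✓; to w=6.3 gives 8170 − 246×6.3 = 6620.2 → profitable ✗.
4 of the 6 constraints hold; not an equilibrium.

4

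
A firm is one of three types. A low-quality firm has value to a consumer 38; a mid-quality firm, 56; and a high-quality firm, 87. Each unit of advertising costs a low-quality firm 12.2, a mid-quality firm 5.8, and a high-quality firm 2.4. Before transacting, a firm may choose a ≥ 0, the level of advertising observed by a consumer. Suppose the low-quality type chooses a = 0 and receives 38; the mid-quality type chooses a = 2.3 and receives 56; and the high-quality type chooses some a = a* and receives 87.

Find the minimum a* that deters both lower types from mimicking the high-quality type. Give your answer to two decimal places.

Low-quality type (on-path payoff 38) won't mimic when 38 ≥ 87 − 12.2·a*, i.e. a* ≥ 4.02.
Mid-quality type (on-path payoff 56 − 5.8×2.3 = 42.66) won't mimic when 42.66 ≥ 87 − 5.8·a*, i.e. a* ≥ 7.64.
Both must hold, so a* = max(4.02, 7.64) = 7.64. The mid-quality type's constraint binds.

7.64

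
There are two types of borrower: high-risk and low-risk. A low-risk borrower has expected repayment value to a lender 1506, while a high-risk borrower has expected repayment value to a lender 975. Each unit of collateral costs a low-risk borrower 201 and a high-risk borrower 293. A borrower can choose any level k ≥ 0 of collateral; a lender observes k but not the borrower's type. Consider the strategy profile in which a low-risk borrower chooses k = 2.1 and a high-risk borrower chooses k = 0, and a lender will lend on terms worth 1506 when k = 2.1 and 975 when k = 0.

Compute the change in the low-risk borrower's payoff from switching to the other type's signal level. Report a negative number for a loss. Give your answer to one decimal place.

Playing k = 2.1 the low-risk borrower receives 1506 − 201 × 2.1 = 1083.9.
Deviating to k = 0 yields 975 instead.
Gain from deviating: 975 − 1083.9 = -108.9.
The gain is negative, so the low-risk type's incentive-compatibility constraint is satisfied.

-108.9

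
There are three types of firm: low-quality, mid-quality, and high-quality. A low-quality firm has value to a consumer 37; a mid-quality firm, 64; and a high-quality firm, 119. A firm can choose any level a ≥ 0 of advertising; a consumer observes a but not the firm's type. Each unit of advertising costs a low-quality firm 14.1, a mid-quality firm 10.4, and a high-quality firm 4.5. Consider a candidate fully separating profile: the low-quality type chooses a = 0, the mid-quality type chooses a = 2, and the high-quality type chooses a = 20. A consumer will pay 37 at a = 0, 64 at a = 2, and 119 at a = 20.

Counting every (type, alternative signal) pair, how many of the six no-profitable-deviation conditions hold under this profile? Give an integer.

Mid-quality (own payoff 64 − 10.4×2 = 43.2): to a=0 gives 37 → no gain ✓; to a=20 gives 119 − 10.4×20 = -89 → no gain ✓.
Low-quality (own payoff 37): to a=2 gives 64 − 14.1×2 = 35.8 → no gain ✓; to a=20 gives 119 − 14.1×20 = -163 → no gain ✓.
High-quality (own payoff 119 − 4.5×20 = 29): to a=0 gives 37 → profitable ✗; to a=2 gives 64 − 4.5×2 = 55 → profitable ✗.
4 of the 6 constraints hold; not an equilibrium.

4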